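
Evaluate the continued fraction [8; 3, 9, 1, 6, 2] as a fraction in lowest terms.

3820/459

Using pₖ = aₖpₖ₋₁ + pₖ₋₂ and qₖ = aₖqₖ₋₁ + qₖ₋₂:
  k=0: a=8, p=8, q=1
  k=1: a=3, p=25, q=3
  k=2: a=9, p=233, q=28
  k=3: a=1, p=258, q=31
  k=4: a=6, p=1781, q=214
  k=5: a=2, p=3820, q=459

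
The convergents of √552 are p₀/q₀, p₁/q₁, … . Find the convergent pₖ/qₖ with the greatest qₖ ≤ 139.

2185/93

√552 = [23; 2, 46, …] (period length 2).
Convergents:
  p_0/q_0 = 23/1
  p_1/q_1 = 47/2
  p_2/q_2 = 2185/93
  p_3/q_3 = 4417/188
q_2 = 93 ≤ 139 < 188 = q_3, so the answer is 2185/93.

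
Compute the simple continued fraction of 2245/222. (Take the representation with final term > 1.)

2245 = 10*222 + 25
222 = 8*25 + 22
25 = 1*22 + 3
22 = 7*3 + 1
3 = 3*1 + 0  (stop)
So 2245/222 = [10; 8, 1, 7, 3].

[10; 8, 1, 7, 3]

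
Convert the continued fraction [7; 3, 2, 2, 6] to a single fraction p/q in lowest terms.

Fold from the inside: start with 6/1.
  2 + 1/6 = 13/6
  2 + 6/13 = 32/13
  3 + 13/32 = 109/32
  7 + 32/109 = 795/109

795/109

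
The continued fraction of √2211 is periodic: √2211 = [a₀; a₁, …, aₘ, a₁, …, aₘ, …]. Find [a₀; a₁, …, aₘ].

[47; 47, 94]

a₀ = ⌊√2211⌋ = 47.
With m₀=0, d₀=1 and mₖ₊₁ = dₖaₖ − mₖ, dₖ₊₁ = (n − mₖ₊₁²)/dₖ, aₖ₊₁ = ⌊(a₀+mₖ₊₁)/dₖ₊₁⌋:
  k=1: m=47, d=2, a=47
  k=2: m=47, d=1, a=94
d=1 and a=2a₀=94 at k=2, so the next step gives (m, d) = (47, 2) again — its k=1 value — and the period has length 2.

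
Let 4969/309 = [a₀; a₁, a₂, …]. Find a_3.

1

4969 = 16·309 + 25   →  a_0 = 16
309 = 12·25 + 9   →  a_1 = 12
25 = 2·9 + 7   →  a_2 = 2
9 = 1·7 + 2   →  a_3 = 1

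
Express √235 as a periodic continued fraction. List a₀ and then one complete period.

[15; 3, 30]

a₀ = ⌊√235⌋ = 15.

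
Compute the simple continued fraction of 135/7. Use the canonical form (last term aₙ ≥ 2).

135 = 19·7 + 2
7 = 3·2 + 1
2 = 2·1 + 0  (stop)
So 135/7 = [19; 3, 2].

[19; 3, 2]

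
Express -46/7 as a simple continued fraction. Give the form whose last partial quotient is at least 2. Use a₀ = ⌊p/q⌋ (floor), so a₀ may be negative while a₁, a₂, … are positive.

-46 = -7×7 + 3
7 = 2×3 + 1
3 = 3×1 + 0  (stop)
So -46/7 = [-7; 2, 3].

[-7; 2, 3]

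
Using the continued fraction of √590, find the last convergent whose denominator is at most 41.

753/31

√590 = [24; 3, 2, 4, 2, 3, 48, …] (period length 6).
Convergents:
  p_0/q_0 = 24/1
  p_1/q_1 = 73/3
  p_2/q_2 = 170/7
  p_3/q_3 = 753/31
  p_4/q_4 = 1676/69
q_3 = 31 ≤ 41 < 69 = q_4, so the answer is 753/31.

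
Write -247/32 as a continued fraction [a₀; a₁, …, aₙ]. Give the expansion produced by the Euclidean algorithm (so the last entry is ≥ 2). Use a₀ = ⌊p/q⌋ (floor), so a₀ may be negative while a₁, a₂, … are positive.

[-8; 3, 1, 1, 4]

-247 = -8×32 + 9
32 = 3×9 + 5
9 = 1×5 + 4
5 = 1×4 + 1
4 = 4×1 + 0  (stop)
So -247/32 = [-8; 3, 1, 1, 4].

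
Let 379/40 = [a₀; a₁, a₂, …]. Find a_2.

9

379 = 9·40 + 19   →  a_0 = 9
40 = 2·19 + 2   →  a_1 = 2
19 = 9·2 + 1   →  a_2 = 9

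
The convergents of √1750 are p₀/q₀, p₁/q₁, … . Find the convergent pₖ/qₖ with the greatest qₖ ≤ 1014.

√1750 = [41; 1, 4, 1, 82, …] (period length 4).
Convergents:
  p_0/q_0 = 41/1
  p_1/q_1 = 42/1
  p_2/q_2 = 209/5
  p_3/q_3 = 251/6
  p_4/q_4 = 20791/497
  p_5/q_5 = 21042/503
  p_6/q_6 = 104959/2509
q_5 = 503 ≤ 1014 < 2509 = q_6, so the answer is 21042/503.

21042/503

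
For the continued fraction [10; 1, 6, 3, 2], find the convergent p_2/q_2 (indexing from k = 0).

76/7

Using pₖ = aₖpₖ₋₁ + pₖ₋₂, qₖ = aₖqₖ₋₁ + qₖ₋₂ (with p₋₁=1, p₋₂=0, q₋₁=0, q₋₂=1):
  k=0: a=10, p=10, q=1
  k=1: a=1, p=11, q=1
  k=2: a=6, p=76, q=7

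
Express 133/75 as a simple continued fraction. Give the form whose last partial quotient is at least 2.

[1; 1, 3, 2, 2, 3]

133 = 1×75 + 58
75 = 1×58 + 17
58 = 3×17 + 7
17 = 2×7 + 3
7 = 2×3 + 1
3 = 3×1 + 0  (stop)
So 133/75 = [1; 1, 3, 2, 2, 3].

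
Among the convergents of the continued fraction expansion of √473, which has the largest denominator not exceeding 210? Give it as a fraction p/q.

3806/175

√473 = [21; 1, 2, 1, 42, …] (period length 4).
Convergents:
  p_0/q_0 = 21/1
  p_1/q_1 = 22/1
  p_2/q_2 = 65/3
  p_3/q_3 = 87/4
  p_4/q_4 = 3719/171
  p_5/q_5 = 3806/175
  p_6/q_6 = 11331/521
q_5 = 175 ≤ 210 < 521 = q_6, so the answer is 3806/175.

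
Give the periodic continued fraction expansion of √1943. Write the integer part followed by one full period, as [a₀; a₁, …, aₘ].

a₀ = ⌊√1943⌋ = 44.
With m₀=0, d₀=1 and mₖ₊₁ = dₖaₖ − mₖ, dₖ₊₁ = (n − mₖ₊₁²)/dₖ, aₖ₊₁ = ⌊(a₀+mₖ₊₁)/dₖ₊₁⌋:
  k=1: m=44, d=7, a=12
  k=2: m=40, d=49, a=1
  k=3: m=9, d=38, a=1
  k=4: m=29, d=29, a=2
  k=5: m=29, d=38, a=1
  k=6: m=9, d=49, a=1
  k=7: m=40, d=7, a=12
  k=8: m=44, d=1, a=88
d=1 and a=2a₀=88 at k=8, so the next step gives (m, d) = (44, 7) again — its k=1 value — and the period has length 8.

[44; 12, 1, 1, 2, 1, 1, 12, 88]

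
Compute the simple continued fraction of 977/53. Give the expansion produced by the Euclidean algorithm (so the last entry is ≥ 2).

977 = 18·53 + 23
53 = 2·23 + 7
23 = 3·7 + 2
7 = 3·2 + 1
2 = 2·1 + 0  (stop)
So 977/53 = [18; 2, 3, 3, 2].

[18; 2, 3, 3, 2]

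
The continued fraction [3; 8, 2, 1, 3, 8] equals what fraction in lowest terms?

Fold from the inside: start with 8/1.
  3 + 1/8 = 25/8
  1 + 8/25 = 33/25
  2 + 25/33 = 91/33
  8 + 33/91 = 761/91
  3 + 91/761 = 2374/761

2374/761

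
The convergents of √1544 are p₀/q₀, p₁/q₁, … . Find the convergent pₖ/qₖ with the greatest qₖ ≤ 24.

√1544 = [39; 3, 2, 2, 9, 2, 2, 3, 78, …] (period length 8).
Convergents:
  p_0/q_0 = 39/1
  p_1/q_1 = 118/3
  p_2/q_2 = 275/7
  p_3/q_3 = 668/17
  p_4/q_4 = 6287/160
q_3 = 17 ≤ 24 < 160 = q_4, so the answer is 668/17.

668/17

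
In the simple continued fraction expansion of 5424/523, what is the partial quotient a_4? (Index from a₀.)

3

5424 = 10·523 + 194   →  a_0 = 10
523 = 2·194 + 135   →  a_1 = 2
194 = 1·135 + 59   →  a_2 = 1
135 = 2·59 + 17   →  a_3 = 2
59 = 3·17 + 8   →  a_4 = 3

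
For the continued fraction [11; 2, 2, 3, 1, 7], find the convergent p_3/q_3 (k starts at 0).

194/17

Using pₖ = aₖpₖ₋₁ + pₖ₋₂, qₖ = aₖqₖ₋₁ + qₖ₋₂ (with p₋₁=1, p₋₂=0, q₋₁=0, q₋₂=1):
  k=0: a=11, p=11, q=1
  k=1: a=2, p=23, q=2
  k=2: a=2, p=57, q=5
  k=3: a=3, p=194, q=17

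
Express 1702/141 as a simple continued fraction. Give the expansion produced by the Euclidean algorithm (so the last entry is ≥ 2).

1702 = 12·141 + 10
141 = 14·10 + 1
10 = 10·1 + 0  (stop)
So 1702/141 = [12; 14, 10].

[12; 14, 10]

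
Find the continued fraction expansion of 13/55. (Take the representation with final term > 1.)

[0; 4, 4, 3]

13 = 0*55 + 13
55 = 4*13 + 3
13 = 4*3 + 1
3 = 3*1 + 0  (stop)
So 13/55 = [0; 4, 4, 3].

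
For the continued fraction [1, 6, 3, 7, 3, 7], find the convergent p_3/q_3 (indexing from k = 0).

161/139

Using pₖ = aₖpₖ₋₁ + pₖ₋₂, qₖ = aₖqₖ₋₁ + qₖ₋₂ (with p₋₁=1, p₋₂=0, q₋₁=0, q₋₂=1):
  k=0: a=1, p=1, q=1
  k=1: a=6, p=7, q=6
  k=2: a=3, p=22, q=19
  k=3: a=7, p=161, q=139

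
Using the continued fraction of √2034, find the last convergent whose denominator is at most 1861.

40635/901

√2034 = [45; 10, 90, …] (period length 2).
Convergents:
  p_0/q_0 = 45/1
  p_1/q_1 = 451/10
  p_2/q_2 = 40635/901
  p_3/q_3 = 406801/9020
q_2 = 901 ≤ 1861 < 9020 = q_3, so the answer is 40635/901.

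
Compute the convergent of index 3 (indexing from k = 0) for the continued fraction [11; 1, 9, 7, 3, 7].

845/71

Using pₖ = aₖpₖ₋₁ + pₖ₋₂, qₖ = aₖqₖ₋₁ + qₖ₋₂ (with p₋₁=1, p₋₂=0, q₋₁=0, q₋₂=1):
  k=0: a=11, p=11, q=1
  k=1: a=1, p=12, q=1
  k=2: a=9, p=119, q=10
  k=3: a=7, p=845, q=71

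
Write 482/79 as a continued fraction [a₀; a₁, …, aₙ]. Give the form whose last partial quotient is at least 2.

482 = 6*79 + 8
79 = 9*8 + 7
8 = 1*7 + 1
7 = 7*1 + 0  (stop)
So 482/79 = [6; 9, 1, 7].

[6; 9, 1, 7]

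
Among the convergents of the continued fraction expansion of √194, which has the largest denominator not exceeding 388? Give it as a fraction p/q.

√194 = [13; 1, 12, 1, 26, …] (period length 4).
Convergents:
  p_0/q_0 = 13/1
  p_1/q_1 = 14/1
  p_2/q_2 = 181/13
  p_3/q_3 = 195/14
  p_4/q_4 = 5251/377
  p_5/q_5 = 5446/391
q_4 = 377 ≤ 388 < 391 = q_5, so the answer is 5251/377.

5251/377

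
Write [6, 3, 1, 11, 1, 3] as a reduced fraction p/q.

Fold from the inside: start with 3/1.
  1 + 1/3 = 4/3
  11 + 3/4 = 47/4
  1 + 4/47 = 51/47
  3 + 47/51 = 200/51
  6 + 51/200 = 1251/200

1251/200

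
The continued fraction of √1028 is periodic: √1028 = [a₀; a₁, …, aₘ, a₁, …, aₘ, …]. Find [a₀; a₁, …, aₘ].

a₀ = ⌊√1028⌋ = 32.
With m₀=0, d₀=1 and mₖ₊₁ = dₖaₖ − mₖ, dₖ₊₁ = (n − mₖ₊₁²)/dₖ, aₖ₊₁ = ⌊(a₀+mₖ₊₁)/dₖ₊₁⌋:
  k=1: m=32, d=4, a=16
  k=2: m=32, d=1, a=64
d=1 and a=2a₀=64 at k=2, so the next step gives (m, d) = (32, 4) again — its k=1 value — and the period has length 2.

[32; 16, 64]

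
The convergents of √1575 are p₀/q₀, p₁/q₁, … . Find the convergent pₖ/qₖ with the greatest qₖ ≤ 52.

2024/51

√1575 = [39; 1, 2, 5, 2, 1, 78, …] (period length 6).
Convergents:
  p_0/q_0 = 39/1
  p_1/q_1 = 40/1
  p_2/q_2 = 119/3
  p_3/q_3 = 635/16
  p_4/q_4 = 1389/35
  p_5/q_5 = 2024/51
  p_6/q_6 = 159261/4013
q_5 = 51 ≤ 52 < 4013 = q_6, so the answer is 2024/51.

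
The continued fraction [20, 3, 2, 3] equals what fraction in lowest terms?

Using pₖ = aₖpₖ₋₁ + pₖ₋₂ and qₖ = aₖqₖ₋₁ + qₖ₋₂:
  k=0: a=20, p=20, q=1
  k=1: a=3, p=61, q=3
  k=2: a=2, p=142, q=7
  k=3: a=3, p=487, q=24

487/24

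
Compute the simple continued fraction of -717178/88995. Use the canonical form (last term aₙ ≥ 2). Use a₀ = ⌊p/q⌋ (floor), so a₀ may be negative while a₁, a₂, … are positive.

-717178 = -9×88995 + 83777
88995 = 1×83777 + 5218
83777 = 16×5218 + 289
5218 = 18×289 + 16
289 = 18×16 + 1
16 = 16×1 + 0  (stop)
So -717178/88995 = [-9; 1, 16, 18, 18, 16].

[-9; 1, 16, 18, 18, 16]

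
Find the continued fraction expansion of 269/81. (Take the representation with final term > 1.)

269 = 3*81 + 26
81 = 3*26 + 3
26 = 8*3 + 2
3 = 1*2 + 1
2 = 2*1 + 0  (stop)
So 269/81 = [3; 3, 8, 1, 2].

[3; 3, 8, 1, 2]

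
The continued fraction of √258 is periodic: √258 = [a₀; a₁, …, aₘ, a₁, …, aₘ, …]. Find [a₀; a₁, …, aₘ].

a₀ = ⌊√258⌋ = 16.
With m₀=0, d₀=1 and mₖ₊₁ = dₖaₖ − mₖ, dₖ₊₁ = (n − mₖ₊₁²)/dₖ, aₖ₊₁ = ⌊(a₀+mₖ₊₁)/dₖ₊₁⌋:
  k=1: m=16, d=2, a=16
  k=2: m=16, d=1, a=32
d=1 and a=2a₀=32 at k=2, so the next step gives (m, d) = (16, 2) again — its k=1 value — and the period has length 2.

[16; 16, 32]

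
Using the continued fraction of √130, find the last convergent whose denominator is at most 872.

√130 = [11; 2, 2, 22, …] (period length 3).
Convergents:
  p_0/q_0 = 11/1
  p_1/q_1 = 23/2
  p_2/q_2 = 57/5
  p_3/q_3 = 1277/112
  p_4/q_4 = 2611/229
  p_5/q_5 = 6499/570
  p_6/q_6 = 145589/12769
q_5 = 570 ≤ 872 < 12769 = q_6, so the answer is 6499/570.

6499/570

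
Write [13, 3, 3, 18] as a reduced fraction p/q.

Using pₖ = aₖpₖ₋₁ + pₖ₋₂ and qₖ = aₖqₖ₋₁ + qₖ₋₂:
  k=0: a=13, p=13, q=1
  k=1: a=3, p=40, q=3
  k=2: a=3, p=133, q=10
  k=3: a=18, p=2434, q=183

2434/183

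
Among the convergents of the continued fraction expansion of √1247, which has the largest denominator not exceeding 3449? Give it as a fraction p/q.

√1247 = [35; 3, 5, 9, 1, 9, 5, 3, 70, …] (period length 8).
Convergents:
  p_0/q_0 = 35/1
  p_1/q_1 = 106/3
  p_2/q_2 = 565/16
  p_3/q_3 = 5191/147
  p_4/q_4 = 5756/163
  p_5/q_5 = 56995/1614
  p_6/q_6 = 290731/8233
q_5 = 1614 ≤ 3449 < 8233 = q_6, so the answer is 56995/1614.

56995/1614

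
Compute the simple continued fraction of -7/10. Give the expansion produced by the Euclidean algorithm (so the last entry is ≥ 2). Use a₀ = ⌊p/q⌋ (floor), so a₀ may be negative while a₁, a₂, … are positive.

-7 = -1·10 + 3
10 = 3·3 + 1
3 = 3·1 + 0  (stop)
So -7/10 = [-1; 3, 3].

[-1; 3, 3]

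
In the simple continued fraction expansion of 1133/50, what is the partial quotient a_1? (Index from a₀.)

1

1133 = 22·50 + 33   →  a_0 = 22
50 = 1·33 + 17   →  a_1 = 1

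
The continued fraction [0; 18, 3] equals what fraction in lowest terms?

3/55

Using pₖ = aₖpₖ₋₁ + pₖ₋₂ and qₖ = aₖqₖ₋₁ + qₖ₋₂:
  k=0: a=0, p=0, q=1
  k=1: a=18, p=1, q=18
  k=2: a=3, p=3, q=55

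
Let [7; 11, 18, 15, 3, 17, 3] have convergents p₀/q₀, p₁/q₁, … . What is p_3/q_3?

Using pₖ = aₖpₖ₋₁ + pₖ₋₂, qₖ = aₖqₖ₋₁ + qₖ₋₂ (with p₋₁=1, p₋₂=0, q₋₁=0, q₋₂=1):
  k=0: a=7, p=7, q=1
  k=1: a=11, p=78, q=11
  k=2: a=18, p=1411, q=199
  k=3: a=15, p=21243, q=2996

21243/2996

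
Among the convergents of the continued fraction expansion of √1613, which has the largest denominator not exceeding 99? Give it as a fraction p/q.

√1613 = [40; 6, 6, 80, …] (period length 3).
Convergents:
  p_0/q_0 = 40/1
  p_1/q_1 = 241/6
  p_2/q_2 = 1486/37
  p_3/q_3 = 119121/2966
q_2 = 37 ≤ 99 < 2966 = q_3, so the answer is 1486/37.

1486/37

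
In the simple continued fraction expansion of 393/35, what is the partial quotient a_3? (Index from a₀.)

1

393 = 11·35 + 8   →  a_0 = 11
35 = 4·8 + 3   →  a_1 = 4
8 = 2·3 + 2   →  a_2 = 2
3 = 1·2 + 1   →  a_3 = 1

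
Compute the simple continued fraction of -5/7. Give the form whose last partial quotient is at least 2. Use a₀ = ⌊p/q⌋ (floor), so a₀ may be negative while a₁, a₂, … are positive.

[-1; 3, 2]

-5 = -1*7 + 2
7 = 3*2 + 1
2 = 2*1 + 0  (stop)
So -5/7 = [-1; 3, 2].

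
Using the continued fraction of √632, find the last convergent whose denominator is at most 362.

7743/308

√632 = [25; 7, 6, 7, 50, …] (period length 4).
Convergents:
  p_0/q_0 = 25/1
  p_1/q_1 = 176/7
  p_2/q_2 = 1081/43
  p_3/q_3 = 7743/308
  p_4/q_4 = 388231/15443
q_3 = 308 ≤ 362 < 15443 = q_4, so the answer is 7743/308.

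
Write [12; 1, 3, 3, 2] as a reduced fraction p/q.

383/30

Fold from the inside: start with 2/1.
  3 + 1/2 = 7/2
  3 + 2/7 = 23/7
  1 + 7/23 = 30/23
  12 + 23/30 = 383/30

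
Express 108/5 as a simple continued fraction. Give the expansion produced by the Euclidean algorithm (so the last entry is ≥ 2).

[21; 1, 1, 2]

108 = 21×5 + 3
5 = 1×3 + 2
3 = 1×2 + 1
2 = 2×1 + 0  (stop)
So 108/5 = [21; 1, 1, 2].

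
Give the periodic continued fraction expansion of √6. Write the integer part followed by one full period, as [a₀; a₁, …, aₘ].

a₀ = ⌊√6⌋ = 2.
With m₀=0, d₀=1 and mₖ₊₁ = dₖaₖ − mₖ, dₖ₊₁ = (n − mₖ₊₁²)/dₖ, aₖ₊₁ = ⌊(a₀+mₖ₊₁)/dₖ₊₁⌋:
  k=1: m=2, d=2, a=2
  k=2: m=2, d=1, a=4
d=1 and a=2a₀=4 at k=2, so the next step gives (m, d) = (2, 2) again — its k=1 value — and the period has length 2.

[2; 2, 4]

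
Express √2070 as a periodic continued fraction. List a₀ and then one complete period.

[45; 2, 90]

a₀ = ⌊√2070⌋ = 45.
With m₀=0, d₀=1 and mₖ₊₁ = dₖaₖ − mₖ, dₖ₊₁ = (n − mₖ₊₁²)/dₖ, aₖ₊₁ = ⌊(a₀+mₖ₊₁)/dₖ₊₁⌋:
  k=1: m=45, d=45, a=2
  k=2: m=45, d=1, a=90
d=1 and a=2a₀=90 at k=2, so the next step gives (m, d) = (45, 45) again — its k=1 value — and the period has length 2.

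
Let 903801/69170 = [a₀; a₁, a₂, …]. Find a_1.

15

903801 = 13·69170 + 4591   →  a_0 = 13
69170 = 15·4591 + 305   →  a_1 = 15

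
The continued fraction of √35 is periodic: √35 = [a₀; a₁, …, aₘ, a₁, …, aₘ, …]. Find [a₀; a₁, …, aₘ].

a₀ = ⌊√35⌋ = 5.
With m₀=0, d₀=1 and mₖ₊₁ = dₖaₖ − mₖ, dₖ₊₁ = (n − mₖ₊₁²)/dₖ, aₖ₊₁ = ⌊(a₀+mₖ₊₁)/dₖ₊₁⌋:
  k=1: m=5, d=10, a=1
  k=2: m=5, d=1, a=10
d=1 and a=2a₀=10 at k=2, so the next step gives (m, d) = (5, 10) again — its k=1 value — and the period has length 2.

[5; 1, 10]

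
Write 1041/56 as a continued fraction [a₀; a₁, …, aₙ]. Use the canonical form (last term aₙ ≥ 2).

1041 = 18*56 + 33
56 = 1*33 + 23
33 = 1*23 + 10
23 = 2*10 + 3
10 = 3*3 + 1
3 = 3*1 + 0  (stop)
So 1041/56 = [18; 1, 1, 2, 3, 3].

[18; 1, 1, 2, 3, 3]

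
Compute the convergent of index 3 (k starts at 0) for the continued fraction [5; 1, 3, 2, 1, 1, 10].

52/9

Using pₖ = aₖpₖ₋₁ + pₖ₋₂, qₖ = aₖqₖ₋₁ + qₖ₋₂ (with p₋₁=1, p₋₂=0, q₋₁=0, q₋₂=1):
  k=0: a=5, p=5, q=1
  k=1: a=1, p=6, q=1
  k=2: a=3, p=23, q=4
  k=3: a=2, p=52, q=9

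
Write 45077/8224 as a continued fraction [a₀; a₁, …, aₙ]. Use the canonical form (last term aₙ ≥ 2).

45077 = 5×8224 + 3957
8224 = 2×3957 + 310
3957 = 12×310 + 237
310 = 1×237 + 73
237 = 3×73 + 18
73 = 4×18 + 1
18 = 18×1 + 0  (stop)
So 45077/8224 = [5; 2, 12, 1, 3, 4, 18].

[5; 2, 12, 1, 3, 4, 18]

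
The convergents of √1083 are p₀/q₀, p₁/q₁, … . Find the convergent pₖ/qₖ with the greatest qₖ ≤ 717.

23497/714

√1083 = [32; 1, 9, 1, 64, …] (period length 4).
Convergents:
  p_0/q_0 = 32/1
  p_1/q_1 = 33/1
  p_2/q_2 = 329/10
  p_3/q_3 = 362/11
  p_4/q_4 = 23497/714
  p_5/q_5 = 23859/725
q_4 = 714 ≤ 717 < 725 = q_5, so the answer is 23497/714.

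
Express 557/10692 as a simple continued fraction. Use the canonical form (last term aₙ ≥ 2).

557 = 0×10692 + 557
10692 = 19×557 + 109
557 = 5×109 + 12
109 = 9×12 + 1
12 = 12×1 + 0  (stop)
So 557/10692 = [0; 19, 5, 9, 12].

[0; 19, 5, 9, 12]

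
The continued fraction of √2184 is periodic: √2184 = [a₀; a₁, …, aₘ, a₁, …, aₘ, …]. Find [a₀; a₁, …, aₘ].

[46; 1, 2, 1, 2, 1, 92]

a₀ = ⌊√2184⌋ = 46.
With m₀=0, d₀=1 and mₖ₊₁ = dₖaₖ − mₖ, dₖ₊₁ = (n − mₖ₊₁²)/dₖ, aₖ₊₁ = ⌊(a₀+mₖ₊₁)/dₖ₊₁⌋:
  k=1: m=46, d=68, a=1
  k=2: m=22, d=25, a=2
  k=3: m=28, d=56, a=1
  k=4: m=28, d=25, a=2
  k=5: m=22, d=68, a=1
  k=6: m=46, d=1, a=92
d=1 and a=2a₀=92 at k=6, so the next step gives (m, d) = (46, 68) again — its k=1 value — and the period has length 6.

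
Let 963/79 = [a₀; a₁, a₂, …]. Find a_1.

5

963 = 12·79 + 15   →  a_0 = 12
79 = 5·15 + 4   →  a_1 = 5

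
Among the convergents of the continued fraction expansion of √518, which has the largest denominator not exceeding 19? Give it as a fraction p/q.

√518 = [22; 1, 3, 6, 3, 1, 44, …] (period length 6).
Convergents:
  p_0/q_0 = 22/1
  p_1/q_1 = 23/1
  p_2/q_2 = 91/4
  p_3/q_3 = 569/25
q_2 = 4 ≤ 19 < 25 = q_3, so the answer is 91/4.

91/4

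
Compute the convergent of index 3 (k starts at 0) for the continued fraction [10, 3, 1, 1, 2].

Using pₖ = aₖpₖ₋₁ + pₖ₋₂, qₖ = aₖqₖ₋₁ + qₖ₋₂ (with p₋₁=1, p₋₂=0, q₋₁=0, q₋₂=1):
  k=0: a=10, p=10, q=1
  k=1: a=3, p=31, q=3
  k=2: a=1, p=41, q=4
  k=3: a=1, p=72, q=7

72/7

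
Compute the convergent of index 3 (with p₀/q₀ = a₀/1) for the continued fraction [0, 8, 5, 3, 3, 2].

16/131

Using pₖ = aₖpₖ₋₁ + pₖ₋₂, qₖ = aₖqₖ₋₁ + qₖ₋₂ (with p₋₁=1, p₋₂=0, q₋₁=0, q₋₂=1):
  k=0: a=0, p=0, q=1
  k=1: a=8, p=1, q=8
  k=2: a=5, p=5, q=41
  k=3: a=3, p=16, q=131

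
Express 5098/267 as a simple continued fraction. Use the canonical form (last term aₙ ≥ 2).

5098 = 19×267 + 25
267 = 10×25 + 17
25 = 1×17 + 8
17 = 2×8 + 1
8 = 8×1 + 0  (stop)
So 5098/267 = [19; 10, 1, 2, 8].

[19; 10, 1, 2, 8]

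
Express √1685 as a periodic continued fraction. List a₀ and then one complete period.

[41; 20, 1, 1, 20, 82]

a₀ = ⌊√1685⌋ = 41.
With m₀=0, d₀=1 and mₖ₊₁ = dₖaₖ − mₖ, dₖ₊₁ = (n − mₖ₊₁²)/dₖ, aₖ₊₁ = ⌊(a₀+mₖ₊₁)/dₖ₊₁⌋:
  k=1: m=41, d=4, a=20
  k=2: m=39, d=41, a=1
  k=3: m=2, d=41, a=1
  k=4: m=39, d=4, a=20
  k=5: m=41, d=1, a=82
d=1 and a=2a₀=82 at k=5, so the next step gives (m, d) = (41, 4) again — its k=1 value — and the period has length 5.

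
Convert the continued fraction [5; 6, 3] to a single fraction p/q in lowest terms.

Using pₖ = aₖpₖ₋₁ + pₖ₋₂ and qₖ = aₖqₖ₋₁ + qₖ₋₂:
  k=0: a=5, p=5, q=1
  k=1: a=6, p=31, q=6
  k=2: a=3, p=98, q=19

98/19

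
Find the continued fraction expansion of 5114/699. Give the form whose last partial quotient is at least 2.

[7; 3, 6, 7, 5]

5114 = 7*699 + 221
699 = 3*221 + 36
221 = 6*36 + 5
36 = 7*5 + 1
5 = 5*1 + 0  (stop)
So 5114/699 = [7; 3, 6, 7, 5].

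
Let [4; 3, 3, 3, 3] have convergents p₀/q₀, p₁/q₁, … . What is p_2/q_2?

Using pₖ = aₖpₖ₋₁ + pₖ₋₂, qₖ = aₖqₖ₋₁ + qₖ₋₂ (with p₋₁=1, p₋₂=0, q₋₁=0, q₋₂=1):
  k=0: a=4, p=4, q=1
  k=1: a=3, p=13, q=3
  k=2: a=3, p=43, q=10

43/10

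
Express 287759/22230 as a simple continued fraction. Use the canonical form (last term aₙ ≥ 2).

287759 = 12·22230 + 20999
22230 = 1·20999 + 1231
20999 = 17·1231 + 72
1231 = 17·72 + 7
72 = 10·7 + 2
7 = 3·2 + 1
2 = 2·1 + 0  (stop)
So 287759/22230 = [12; 1, 17, 17, 10, 3, 2].

[12; 1, 17, 17, 10, 3, 2]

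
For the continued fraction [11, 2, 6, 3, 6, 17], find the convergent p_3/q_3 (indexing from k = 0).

Using pₖ = aₖpₖ₋₁ + pₖ₋₂, qₖ = aₖqₖ₋₁ + qₖ₋₂ (with p₋₁=1, p₋₂=0, q₋₁=0, q₋₂=1):
  k=0: a=11, p=11, q=1
  k=1: a=2, p=23, q=2
  k=2: a=6, p=149, q=13
  k=3: a=3, p=470, q=41

470/41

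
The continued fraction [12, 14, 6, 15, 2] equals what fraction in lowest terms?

Fold from the inside: start with 2/1.
  15 + 1/2 = 31/2
  6 + 2/31 = 188/31
  14 + 31/188 = 2663/188
  12 + 188/2663 = 32144/2663

32144/2663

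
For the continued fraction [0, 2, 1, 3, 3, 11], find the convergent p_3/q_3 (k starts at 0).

4/11

Using pₖ = aₖpₖ₋₁ + pₖ₋₂, qₖ = aₖqₖ₋₁ + qₖ₋₂ (with p₋₁=1, p₋₂=0, q₋₁=0, q₋₂=1):
  k=0: a=0, p=0, q=1
  k=1: a=2, p=1, q=2
  k=2: a=1, p=1, q=3
  k=3: a=3, p=4, q=11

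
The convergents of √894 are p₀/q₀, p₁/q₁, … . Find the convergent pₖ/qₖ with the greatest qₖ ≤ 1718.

√894 = [29; 1, 8, 1, 58, …] (period length 4).
Convergents:
  p_0/q_0 = 29/1
  p_1/q_1 = 30/1
  p_2/q_2 = 269/9
  p_3/q_3 = 299/10
  p_4/q_4 = 17611/589
  p_5/q_5 = 17910/599
  p_6/q_6 = 160891/5381
q_5 = 599 ≤ 1718 < 5381 = q_6, so the answer is 17910/599.

17910/599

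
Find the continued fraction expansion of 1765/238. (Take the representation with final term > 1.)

1765 = 7·238 + 99
238 = 2·99 + 40
99 = 2·40 + 19
40 = 2·19 + 2
19 = 9·2 + 1
2 = 2·1 + 0  (stop)
So 1765/238 = [7; 2, 2, 2, 9, 2].

[7; 2, 2, 2, 9, 2]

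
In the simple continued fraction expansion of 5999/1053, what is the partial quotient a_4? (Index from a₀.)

3

5999 = 5·1053 + 734   →  a_0 = 5
1053 = 1·734 + 319   →  a_1 = 1
734 = 2·319 + 96   →  a_2 = 2
319 = 3·96 + 31   →  a_3 = 3
96 = 3·31 + 3   →  a_4 = 3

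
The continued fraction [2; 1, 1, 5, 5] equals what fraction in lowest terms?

Fold from the inside: start with 5/1.
  5 + 1/5 = 26/5
  1 + 5/26 = 31/26
  1 + 26/31 = 57/31
  2 + 31/57 = 145/57

145/57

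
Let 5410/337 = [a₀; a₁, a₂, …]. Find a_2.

1

5410 = 16·337 + 18   →  a_0 = 16
337 = 18·18 + 13   →  a_1 = 18
18 = 1·13 + 5   →  a_2 = 1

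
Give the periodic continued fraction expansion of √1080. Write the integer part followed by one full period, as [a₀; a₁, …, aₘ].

a₀ = ⌊√1080⌋ = 32.
With m₀=0, d₀=1 and mₖ₊₁ = dₖaₖ − mₖ, dₖ₊₁ = (n − mₖ₊₁²)/dₖ, aₖ₊₁ = ⌊(a₀+mₖ₊₁)/dₖ₊₁⌋:
  k=1: m=32, d=56, a=1
  k=2: m=24, d=9, a=6
  k=3: m=30, d=20, a=3
  k=4: m=30, d=9, a=6
  k=5: m=24, d=56, a=1
  k=6: m=32, d=1, a=64
d=1 and a=2a₀=64 at k=6, so the next step gives (m, d) = (32, 56) again — its k=1 value — and the period has length 6.

[32; 1, 6, 3, 6, 1, 64]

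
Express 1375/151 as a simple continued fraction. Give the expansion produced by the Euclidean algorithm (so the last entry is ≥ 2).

1375 = 9*151 + 16
151 = 9*16 + 7
16 = 2*7 + 2
7 = 3*2 + 1
2 = 2*1 + 0  (stop)
So 1375/151 = [9; 9, 2, 3, 2].

[9; 9, 2, 3, 2]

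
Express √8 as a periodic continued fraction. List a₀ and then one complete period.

[2; 1, 4]

a₀ = ⌊√8⌋ = 2.
With m₀=0, d₀=1 and mₖ₊₁ = dₖaₖ − mₖ, dₖ₊₁ = (n − mₖ₊₁²)/dₖ, aₖ₊₁ = ⌊(a₀+mₖ₊₁)/dₖ₊₁⌋:
  k=1: m=2, d=4, a=1
  k=2: m=2, d=1, a=4
d=1 and a=2a₀=4 at k=2, so the next step gives (m, d) = (2, 4) again — its k=1 value — and the period has length 2.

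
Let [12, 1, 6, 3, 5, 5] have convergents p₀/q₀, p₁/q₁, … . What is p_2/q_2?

Using pₖ = aₖpₖ₋₁ + pₖ₋₂, qₖ = aₖqₖ₋₁ + qₖ₋₂ (with p₋₁=1, p₋₂=0, q₋₁=0, q₋₂=1):
  k=0: a=12, p=12, q=1
  k=1: a=1, p=13, q=1
  k=2: a=6, p=90, q=7

90/7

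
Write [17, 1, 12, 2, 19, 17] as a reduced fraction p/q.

160777/8969

Fold from the inside: start with 17/1.
  19 + 1/17 = 324/17
  2 + 17/324 = 665/324
  12 + 324/665 = 8304/665
  1 + 665/8304 = 8969/8304
  17 + 8304/8969 = 160777/8969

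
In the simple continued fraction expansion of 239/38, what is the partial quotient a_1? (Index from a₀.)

3

239 = 6·38 + 11   →  a_0 = 6
38 = 3·11 + 5   →  a_1 = 3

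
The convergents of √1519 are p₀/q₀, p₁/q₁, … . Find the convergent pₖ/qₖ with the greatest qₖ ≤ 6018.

118521/3041

√1519 = [38; 1, 37, 1, 76, …] (period length 4).
Convergents:
  p_0/q_0 = 38/1
  p_1/q_1 = 39/1
  p_2/q_2 = 1481/38
  p_3/q_3 = 1520/39
  p_4/q_4 = 117001/3002
  p_5/q_5 = 118521/3041
  p_6/q_6 = 4502278/115519
q_5 = 3041 ≤ 6018 < 115519 = q_6, so the answer is 118521/3041.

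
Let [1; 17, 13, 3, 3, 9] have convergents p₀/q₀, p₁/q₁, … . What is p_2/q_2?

Using pₖ = aₖpₖ₋₁ + pₖ₋₂, qₖ = aₖqₖ₋₁ + qₖ₋₂ (with p₋₁=1, p₋₂=0, q₋₁=0, q₋₂=1):
  k=0: a=1, p=1, q=1
  k=1: a=17, p=18, q=17
  k=2: a=13, p=235, q=222

235/222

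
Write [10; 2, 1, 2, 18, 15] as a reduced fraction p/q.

Fold from the inside: start with 15/1.
  18 + 1/15 = 271/15
  2 + 15/271 = 557/271
  1 + 271/557 = 828/557
  2 + 557/828 = 2213/828
  10 + 828/2213 = 22958/2213

22958/2213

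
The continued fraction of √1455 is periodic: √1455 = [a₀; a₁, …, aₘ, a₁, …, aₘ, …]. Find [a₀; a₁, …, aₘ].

[38; 6, 1, 11, 1, 6, 76]

a₀ = ⌊√1455⌋ = 38.
With m₀=0, d₀=1 and mₖ₊₁ = dₖaₖ − mₖ, dₖ₊₁ = (n − mₖ₊₁²)/dₖ, aₖ₊₁ = ⌊(a₀+mₖ₊₁)/dₖ₊₁⌋:
  k=1: m=38, d=11, a=6
  k=2: m=28, d=61, a=1
  k=3: m=33, d=6, a=11
  k=4: m=33, d=61, a=1
  k=5: m=28, d=11, a=6
  k=6: m=38, d=1, a=76
d=1 and a=2a₀=76 at k=6, so the next step gives (m, d) = (38, 11) again — its k=1 value — and the period has length 6.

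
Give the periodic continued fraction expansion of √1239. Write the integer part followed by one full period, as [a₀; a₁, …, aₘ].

a₀ = ⌊√1239⌋ = 35.
With m₀=0, d₀=1 and mₖ₊₁ = dₖaₖ − mₖ, dₖ₊₁ = (n − mₖ₊₁²)/dₖ, aₖ₊₁ = ⌊(a₀+mₖ₊₁)/dₖ₊₁⌋:
  k=1: m=35, d=14, a=5
  k=2: m=35, d=1, a=70
d=1 and a=2a₀=70 at k=2, so the next step gives (m, d) = (35, 14) again — its k=1 value — and the period has length 2.

[35; 5, 70]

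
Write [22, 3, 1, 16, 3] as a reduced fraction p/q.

Fold from the inside: start with 3/1.
  16 + 1/3 = 49/3
  1 + 3/49 = 52/49
  3 + 49/52 = 205/52
  22 + 52/205 = 4562/205

4562/205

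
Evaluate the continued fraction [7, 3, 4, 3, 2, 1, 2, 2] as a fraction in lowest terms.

6498/889

Fold from the inside: start with 2/1.
  2 + 1/2 = 5/2
  1 + 2/5 = 7/5
  2 + 5/7 = 19/7
  3 + 7/19 = 64/19
  4 + 19/64 = 275/64
  3 + 64/275 = 889/275
  7 + 275/889 = 6498/889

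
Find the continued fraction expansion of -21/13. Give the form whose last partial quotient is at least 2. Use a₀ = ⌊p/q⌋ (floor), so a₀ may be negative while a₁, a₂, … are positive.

[-2; 2, 1, 1, 2]

-21 = -2·13 + 5
13 = 2·5 + 3
5 = 1·3 + 2
3 = 1·2 + 1
2 = 2·1 + 0  (stop)
So -21/13 = [-2; 2, 1, 1, 2].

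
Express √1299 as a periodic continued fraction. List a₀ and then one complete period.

a₀ = ⌊√1299⌋ = 36.
With m₀=0, d₀=1 and mₖ₊₁ = dₖaₖ − mₖ, dₖ₊₁ = (n − mₖ₊₁²)/dₖ, aₖ₊₁ = ⌊(a₀+mₖ₊₁)/dₖ₊₁⌋:
  k=1: m=36, d=3, a=24
  k=2: m=36, d=1, a=72
d=1 and a=2a₀=72 at k=2, so the next step gives (m, d) = (36, 3) again — its k=1 value — and the period has length 2.

[36; 24, 72]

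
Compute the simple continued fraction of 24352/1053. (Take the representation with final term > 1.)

24352 = 23·1053 + 133
1053 = 7·133 + 122
133 = 1·122 + 11
122 = 11·11 + 1
11 = 11·1 + 0  (stop)
So 24352/1053 = [23; 7, 1, 11, 11].

[23; 7, 1, 11, 11]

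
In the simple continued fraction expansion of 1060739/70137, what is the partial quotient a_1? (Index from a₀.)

8

1060739 = 15·70137 + 8684   →  a_0 = 15
70137 = 8·8684 + 665   →  a_1 = 8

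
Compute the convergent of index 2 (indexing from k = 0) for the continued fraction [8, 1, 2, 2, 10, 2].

26/3

Using pₖ = aₖpₖ₋₁ + pₖ₋₂, qₖ = aₖqₖ₋₁ + qₖ₋₂ (with p₋₁=1, p₋₂=0, q₋₁=0, q₋₂=1):
  k=0: a=8, p=8, q=1
  k=1: a=1, p=9, q=1
  k=2: a=2, p=26, q=3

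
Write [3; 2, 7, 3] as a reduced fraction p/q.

163/47

Using pₖ = aₖpₖ₋₁ + pₖ₋₂ and qₖ = aₖqₖ₋₁ + qₖ₋₂:
  k=0: a=3, p=3, q=1
  k=1: a=2, p=7, q=2
  k=2: a=7, p=52, q=15
  k=3: a=3, p=163, q=47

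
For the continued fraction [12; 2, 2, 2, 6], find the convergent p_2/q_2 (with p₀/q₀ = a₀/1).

Using pₖ = aₖpₖ₋₁ + pₖ₋₂, qₖ = aₖqₖ₋₁ + qₖ₋₂ (with p₋₁=1, p₋₂=0, q₋₁=0, q₋₂=1):
  k=0: a=12, p=12, q=1
  k=1: a=2, p=25, q=2
  k=2: a=2, p=62, q=5

62/5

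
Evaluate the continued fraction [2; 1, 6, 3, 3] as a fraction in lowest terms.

209/73

Using pₖ = aₖpₖ₋₁ + pₖ₋₂ and qₖ = aₖqₖ₋₁ + qₖ₋₂:
  k=0: a=2, p=2, q=1
  k=1: a=1, p=3, q=1
  k=2: a=6, p=20, q=7
  k=3: a=3, p=63, q=22
  k=4: a=3, p=209, q=73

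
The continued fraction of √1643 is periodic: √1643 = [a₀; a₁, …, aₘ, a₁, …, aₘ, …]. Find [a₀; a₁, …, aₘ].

[40; 1, 1, 6, 1, 6, 1, 1, 80]

a₀ = ⌊√1643⌋ = 40.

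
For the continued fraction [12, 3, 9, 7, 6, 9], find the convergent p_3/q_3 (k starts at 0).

2452/199

Using pₖ = aₖpₖ₋₁ + pₖ₋₂, qₖ = aₖqₖ₋₁ + qₖ₋₂ (with p₋₁=1, p₋₂=0, q₋₁=0, q₋₂=1):
  k=0: a=12, p=12, q=1
  k=1: a=3, p=37, q=3
  k=2: a=9, p=345, q=28
  k=3: a=7, p=2452, q=199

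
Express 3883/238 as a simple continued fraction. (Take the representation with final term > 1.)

3883 = 16·238 + 75
238 = 3·75 + 13
75 = 5·13 + 10
13 = 1·10 + 3
10 = 3·3 + 1
3 = 3·1 + 0  (stop)
So 3883/238 = [16; 3, 5, 1, 3, 3].

[16; 3, 5, 1, 3, 3]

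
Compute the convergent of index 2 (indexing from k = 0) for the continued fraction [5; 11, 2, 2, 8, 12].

Using pₖ = aₖpₖ₋₁ + pₖ₋₂, qₖ = aₖqₖ₋₁ + qₖ₋₂ (with p₋₁=1, p₋₂=0, q₋₁=0, q₋₂=1):
  k=0: a=5, p=5, q=1
  k=1: a=11, p=56, q=11
  k=2: a=2, p=117, q=23

117/23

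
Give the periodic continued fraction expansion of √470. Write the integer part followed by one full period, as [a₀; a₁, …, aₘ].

a₀ = ⌊√470⌋ = 21.

[21; 1, 2, 8, 2, 1, 42]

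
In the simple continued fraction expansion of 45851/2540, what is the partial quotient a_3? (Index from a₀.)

1

45851 = 18·2540 + 131   →  a_0 = 18
2540 = 19·131 + 51   →  a_1 = 19
131 = 2·51 + 29   →  a_2 = 2
51 = 1·29 + 22   →  a_3 = 1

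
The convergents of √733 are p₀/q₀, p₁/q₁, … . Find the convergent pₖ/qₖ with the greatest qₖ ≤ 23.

√733 = [27; 13, 1, 1, 13, 54, …] (period length 5).
Convergents:
  p_0/q_0 = 27/1
  p_1/q_1 = 352/13
  p_2/q_2 = 379/14
  p_3/q_3 = 731/27
q_2 = 14 ≤ 23 < 27 = q_3, so the answer is 379/14.

379/14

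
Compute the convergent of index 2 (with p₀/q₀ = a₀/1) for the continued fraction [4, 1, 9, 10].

Using pₖ = aₖpₖ₋₁ + pₖ₋₂, qₖ = aₖqₖ₋₁ + qₖ₋₂ (with p₋₁=1, p₋₂=0, q₋₁=0, q₋₂=1):
  k=0: a=4, p=4, q=1
  k=1: a=1, p=5, q=1
  k=2: a=9, p=49, q=10

49/10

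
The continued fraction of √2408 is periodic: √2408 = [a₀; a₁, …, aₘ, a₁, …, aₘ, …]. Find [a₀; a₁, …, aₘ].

[49; 14, 98]

a₀ = ⌊√2408⌋ = 49.
With m₀=0, d₀=1 and mₖ₊₁ = dₖaₖ − mₖ, dₖ₊₁ = (n − mₖ₊₁²)/dₖ, aₖ₊₁ = ⌊(a₀+mₖ₊₁)/dₖ₊₁⌋:
  k=1: m=49, d=7, a=14
  k=2: m=49, d=1, a=98
d=1 and a=2a₀=98 at k=2, so the next step gives (m, d) = (49, 7) again — its k=1 value — and the period has length 2.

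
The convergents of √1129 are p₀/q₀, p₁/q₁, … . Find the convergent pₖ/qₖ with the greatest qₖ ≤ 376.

√1129 = [33; 1, 1, 1, 1, 66, …] (period length 5).
Convergents:
  p_0/q_0 = 33/1
  p_1/q_1 = 34/1
  p_2/q_2 = 67/2
  p_3/q_3 = 101/3
  p_4/q_4 = 168/5
  p_5/q_5 = 11189/333
  p_6/q_6 = 11357/338
  p_7/q_7 = 22546/671
q_6 = 338 ≤ 376 < 671 = q_7, so the answer is 11357/338.

11357/338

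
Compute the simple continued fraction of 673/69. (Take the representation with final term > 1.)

[9; 1, 3, 17]

673 = 9*69 + 52
69 = 1*52 + 17
52 = 3*17 + 1
17 = 17*1 + 0  (stop)
So 673/69 = [9; 1, 3, 17].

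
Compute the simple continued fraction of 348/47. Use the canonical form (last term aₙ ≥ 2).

[7; 2, 2, 9]

348 = 7*47 + 19
47 = 2*19 + 9
19 = 2*9 + 1
9 = 9*1 + 0  (stop)
So 348/47 = [7; 2, 2, 9].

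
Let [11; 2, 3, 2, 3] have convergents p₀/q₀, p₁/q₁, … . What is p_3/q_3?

183/16

Using pₖ = aₖpₖ₋₁ + pₖ₋₂, qₖ = aₖqₖ₋₁ + qₖ₋₂ (with p₋₁=1, p₋₂=0, q₋₁=0, q₋₂=1):
  k=0: a=11, p=11, q=1
  k=1: a=2, p=23, q=2
  k=2: a=3, p=80, q=7
  k=3: a=2, p=183, q=16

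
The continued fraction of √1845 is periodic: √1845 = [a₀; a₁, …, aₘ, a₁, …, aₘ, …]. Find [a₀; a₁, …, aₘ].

a₀ = ⌊√1845⌋ = 42.

[42; 1, 20, 2, 20, 1, 84]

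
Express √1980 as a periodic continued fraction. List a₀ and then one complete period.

[44; 2, 88]

a₀ = ⌊√1980⌋ = 44.
With m₀=0, d₀=1 and mₖ₊₁ = dₖaₖ − mₖ, dₖ₊₁ = (n − mₖ₊₁²)/dₖ, aₖ₊₁ = ⌊(a₀+mₖ₊₁)/dₖ₊₁⌋:
  k=1: m=44, d=44, a=2
  k=2: m=44, d=1, a=88
d=1 and a=2a₀=88 at k=2, so the next step gives (m, d) = (44, 44) again — its k=1 value — and the period has length 2.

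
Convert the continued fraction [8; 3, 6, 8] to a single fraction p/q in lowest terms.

1289/155

Using pₖ = aₖpₖ₋₁ + pₖ₋₂ and qₖ = aₖqₖ₋₁ + qₖ₋₂:
  k=0: a=8, p=8, q=1
  k=1: a=3, p=25, q=3
  k=2: a=6, p=158, q=19
  k=3: a=8, p=1289, q=155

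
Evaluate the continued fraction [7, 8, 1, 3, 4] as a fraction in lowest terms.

Using pₖ = aₖpₖ₋₁ + pₖ₋₂ and qₖ = aₖqₖ₋₁ + qₖ₋₂:
  k=0: a=7, p=7, q=1
  k=1: a=8, p=57, q=8
  k=2: a=1, p=64, q=9
  k=3: a=3, p=249, q=35
  k=4: a=4, p=1060, q=149

1060/149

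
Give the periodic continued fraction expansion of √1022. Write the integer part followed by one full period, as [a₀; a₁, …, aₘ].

a₀ = ⌊√1022⌋ = 31.
With m₀=0, d₀=1 and mₖ₊₁ = dₖaₖ − mₖ, dₖ₊₁ = (n − mₖ₊₁²)/dₖ, aₖ₊₁ = ⌊(a₀+mₖ₊₁)/dₖ₊₁⌋:
  k=1: m=31, d=61, a=1
  k=2: m=30, d=2, a=30
  k=3: m=30, d=61, a=1
  k=4: m=31, d=1, a=62
d=1 and a=2a₀=62 at k=4, so the next step gives (m, d) = (31, 61) again — its k=1 value — and the period has length 4.

[31; 1, 30, 1, 62]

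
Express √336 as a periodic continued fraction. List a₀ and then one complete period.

[18; 3, 36]

a₀ = ⌊√336⌋ = 18.
With m₀=0, d₀=1 and mₖ₊₁ = dₖaₖ − mₖ, dₖ₊₁ = (n − mₖ₊₁²)/dₖ, aₖ₊₁ = ⌊(a₀+mₖ₊₁)/dₖ₊₁⌋:
  k=1: m=18, d=12, a=3
  k=2: m=18, d=1, a=36
d=1 and a=2a₀=36 at k=2, so the next step gives (m, d) = (18, 12) again — its k=1 value — and the period has length 2.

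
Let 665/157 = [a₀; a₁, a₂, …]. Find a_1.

665 = 4·157 + 37   →  a_0 = 4
157 = 4·37 + 9   →  a_1 = 4

4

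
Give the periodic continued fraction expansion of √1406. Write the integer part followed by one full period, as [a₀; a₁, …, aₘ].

[37; 2, 74]

a₀ = ⌊√1406⌋ = 37.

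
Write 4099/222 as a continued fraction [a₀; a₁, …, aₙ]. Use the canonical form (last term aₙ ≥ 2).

[18; 2, 6, 2, 3, 2]

4099 = 18·222 + 103
222 = 2·103 + 16
103 = 6·16 + 7
16 = 2·7 + 2
7 = 3·2 + 1
2 = 2·1 + 0  (stop)
So 4099/222 = [18; 2, 6, 2, 3, 2].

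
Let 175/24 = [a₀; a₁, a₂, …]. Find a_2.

2

175 = 7·24 + 7   →  a_0 = 7
24 = 3·7 + 3   →  a_1 = 3
7 = 2·3 + 1   →  a_2 = 2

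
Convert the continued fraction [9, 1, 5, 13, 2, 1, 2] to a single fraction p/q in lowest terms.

Using pₖ = aₖpₖ₋₁ + pₖ₋₂ and qₖ = aₖqₖ₋₁ + qₖ₋₂:
  k=0: a=9, p=9, q=1
  k=1: a=1, p=10, q=1
  k=2: a=5, p=59, q=6
  k=3: a=13, p=777, q=79
  k=4: a=2, p=1613, q=164
  k=5: a=1, p=2390, q=243
  k=6: a=2, p=6393, q=650

6393/650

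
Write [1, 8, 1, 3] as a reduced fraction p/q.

Using pₖ = aₖpₖ₋₁ + pₖ₋₂ and qₖ = aₖqₖ₋₁ + qₖ₋₂:
  k=0: a=1, p=1, q=1
  k=1: a=8, p=9, q=8
  k=2: a=1, p=10, q=9
  k=3: a=3, p=39, q=35

39/35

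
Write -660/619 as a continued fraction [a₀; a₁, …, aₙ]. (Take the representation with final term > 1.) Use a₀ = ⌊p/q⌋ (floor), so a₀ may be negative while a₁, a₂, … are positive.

[-2; 1, 14, 10, 4]

-660 = -2*619 + 578
619 = 1*578 + 41
578 = 14*41 + 4
41 = 10*4 + 1
4 = 4*1 + 0  (stop)
So -660/619 = [-2; 1, 14, 10, 4].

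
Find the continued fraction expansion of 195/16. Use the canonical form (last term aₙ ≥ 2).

[12; 5, 3]

195 = 12*16 + 3
16 = 5*3 + 1
3 = 3*1 + 0  (stop)
So 195/16 = [12; 5, 3].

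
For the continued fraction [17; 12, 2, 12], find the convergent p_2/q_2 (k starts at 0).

427/25

Using pₖ = aₖpₖ₋₁ + pₖ₋₂, qₖ = aₖqₖ₋₁ + qₖ₋₂ (with p₋₁=1, p₋₂=0, q₋₁=0, q₋₂=1):
  k=0: a=17, p=17, q=1
  k=1: a=12, p=205, q=12
  k=2: a=2, p=427, q=25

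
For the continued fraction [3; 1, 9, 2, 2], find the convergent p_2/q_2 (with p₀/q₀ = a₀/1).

Using pₖ = aₖpₖ₋₁ + pₖ₋₂, qₖ = aₖqₖ₋₁ + qₖ₋₂ (with p₋₁=1, p₋₂=0, q₋₁=0, q₋₂=1):
  k=0: a=3, p=3, q=1
  k=1: a=1, p=4, q=1
  k=2: a=9, p=39, q=10

39/10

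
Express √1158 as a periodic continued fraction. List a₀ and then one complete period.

[34; 34, 68]

a₀ = ⌊√1158⌋ = 34.
With m₀=0, d₀=1 and mₖ₊₁ = dₖaₖ − mₖ, dₖ₊₁ = (n − mₖ₊₁²)/dₖ, aₖ₊₁ = ⌊(a₀+mₖ₊₁)/dₖ₊₁⌋:
  k=1: m=34, d=2, a=34
  k=2: m=34, d=1, a=68
d=1 and a=2a₀=68 at k=2, so the next step gives (m, d) = (34, 2) again — its k=1 value — and the period has length 2.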